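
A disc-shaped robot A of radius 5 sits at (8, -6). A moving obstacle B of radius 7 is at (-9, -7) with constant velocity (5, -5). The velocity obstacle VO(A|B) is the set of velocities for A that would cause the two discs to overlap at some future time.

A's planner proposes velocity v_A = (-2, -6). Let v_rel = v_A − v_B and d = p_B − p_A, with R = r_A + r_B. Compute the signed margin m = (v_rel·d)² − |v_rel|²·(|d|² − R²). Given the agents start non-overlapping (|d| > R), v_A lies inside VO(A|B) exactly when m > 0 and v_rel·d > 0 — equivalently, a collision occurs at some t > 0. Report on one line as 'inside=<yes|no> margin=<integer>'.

d = (-17, -1),  |d|² = 290;  R = 5+7 = 12,  c = 290−12² = 146
v_rel = (-7, -1),  |v_rel|² = 50;  v_rel·d = (-7)·(-17) + (-1)·(-1) = 120
50·t² − 240·t + 146 = 0  ⇒  m = 120² − 50·146 = 7100
m = 7100 > 0,  v_rel·d = 120 > 0  ⇒  inside

inside=yes margin=7100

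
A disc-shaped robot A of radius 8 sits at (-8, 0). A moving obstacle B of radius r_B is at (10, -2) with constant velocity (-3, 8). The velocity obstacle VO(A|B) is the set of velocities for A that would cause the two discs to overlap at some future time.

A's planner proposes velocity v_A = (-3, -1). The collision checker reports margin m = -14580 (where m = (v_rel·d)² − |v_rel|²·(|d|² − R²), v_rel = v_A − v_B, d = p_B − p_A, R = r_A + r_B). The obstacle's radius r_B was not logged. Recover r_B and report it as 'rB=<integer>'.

m = -14580
d = (18, -2);  v_rel = (0, -9),  |v_rel|² = 81
v_rel×d = (0)·(-2) − (-9)·(18) = 162
since m = R²·81 − 162²:  R² = (26244 + -14580) / 81 = 144
R = √144 = 12  ⇒  r_B = 12 − 8 = 4

rB=4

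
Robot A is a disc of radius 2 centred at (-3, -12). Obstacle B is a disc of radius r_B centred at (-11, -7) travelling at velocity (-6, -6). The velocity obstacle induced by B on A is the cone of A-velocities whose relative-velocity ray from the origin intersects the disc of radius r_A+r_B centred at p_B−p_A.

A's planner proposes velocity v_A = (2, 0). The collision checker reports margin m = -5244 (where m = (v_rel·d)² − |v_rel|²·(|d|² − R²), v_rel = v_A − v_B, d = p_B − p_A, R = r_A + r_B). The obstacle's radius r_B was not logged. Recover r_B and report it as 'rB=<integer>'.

m = -5244
d = (-8, 5);  v_rel = (8, 6),  |v_rel|² = 100
v_rel×d = (8)·(5) − (6)·(-8) = 88
since m = R²·100 − 88²:  R² = (7744 + -5244) / 100 = 25
R = √25 = 5  ⇒  r_B = 5 − 2 = 3

rB=3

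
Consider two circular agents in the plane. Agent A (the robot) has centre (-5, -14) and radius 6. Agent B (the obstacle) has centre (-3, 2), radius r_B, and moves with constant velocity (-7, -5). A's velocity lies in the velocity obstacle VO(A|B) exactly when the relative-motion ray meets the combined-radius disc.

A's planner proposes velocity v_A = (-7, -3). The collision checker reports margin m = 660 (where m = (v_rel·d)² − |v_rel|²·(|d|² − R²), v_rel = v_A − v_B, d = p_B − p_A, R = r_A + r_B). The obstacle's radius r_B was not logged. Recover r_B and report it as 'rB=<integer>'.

m = 660
d = (2, 16);  v_rel = (0, 2),  |v_rel|² = 4
v_rel×d = (0)·(16) − (2)·(2) = -4
since m = R²·4 − (-4)²:  R² = (16 + 660) / 4 = 169
R = √169 = 13  ⇒  r_B = 13 − 6 = 7

rB=7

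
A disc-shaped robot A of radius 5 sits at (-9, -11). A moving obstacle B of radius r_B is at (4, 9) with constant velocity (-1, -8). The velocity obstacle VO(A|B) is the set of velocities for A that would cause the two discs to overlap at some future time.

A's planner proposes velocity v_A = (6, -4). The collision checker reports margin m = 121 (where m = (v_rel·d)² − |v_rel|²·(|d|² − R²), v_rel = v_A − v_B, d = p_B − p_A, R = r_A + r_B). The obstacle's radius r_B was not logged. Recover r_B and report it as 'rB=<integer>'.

m = 121
d = (13, 20);  v_rel = (7, 4),  |v_rel|² = 65
v_rel×d = (7)·(20) − (4)·(13) = 88
since m = R²·65 − 88²:  R² = (7744 + 121) / 65 = 121
R = √121 = 11  ⇒  r_B = 11 − 5 = 6

rB=6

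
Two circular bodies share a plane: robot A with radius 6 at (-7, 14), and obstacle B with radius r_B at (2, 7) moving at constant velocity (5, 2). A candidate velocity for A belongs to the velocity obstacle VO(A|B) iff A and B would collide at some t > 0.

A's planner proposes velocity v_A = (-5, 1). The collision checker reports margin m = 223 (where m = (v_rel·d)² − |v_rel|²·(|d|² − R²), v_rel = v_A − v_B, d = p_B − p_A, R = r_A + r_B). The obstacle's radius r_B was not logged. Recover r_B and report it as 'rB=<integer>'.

m = 223
d = (9, -7);  v_rel = (-10, -1),  |v_rel|² = 101
v_rel×d = (-10)·(-7) − (-1)·(9) = 79
since m = R²·101 − 79²:  R² = (6241 + 223) / 101 = 64
R = √64 = 8  ⇒  r_B = 8 − 6 = 2

rB=2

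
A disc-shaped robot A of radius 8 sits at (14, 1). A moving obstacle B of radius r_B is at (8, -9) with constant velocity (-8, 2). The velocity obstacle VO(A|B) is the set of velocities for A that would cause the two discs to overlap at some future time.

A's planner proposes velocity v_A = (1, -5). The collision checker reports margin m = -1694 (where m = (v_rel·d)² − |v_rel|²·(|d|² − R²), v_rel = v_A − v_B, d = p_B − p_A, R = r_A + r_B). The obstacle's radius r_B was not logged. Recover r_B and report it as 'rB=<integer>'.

m = -1694
d = (-6, -10);  v_rel = (9, -7),  |v_rel|² = 130
v_rel×d = (9)·(-10) − (-7)·(-6) = -132
since m = R²·130 − (-132)²:  R² = (17424 + -1694) / 130 = 121
R = √121 = 11  ⇒  r_B = 11 − 8 = 3

rB=3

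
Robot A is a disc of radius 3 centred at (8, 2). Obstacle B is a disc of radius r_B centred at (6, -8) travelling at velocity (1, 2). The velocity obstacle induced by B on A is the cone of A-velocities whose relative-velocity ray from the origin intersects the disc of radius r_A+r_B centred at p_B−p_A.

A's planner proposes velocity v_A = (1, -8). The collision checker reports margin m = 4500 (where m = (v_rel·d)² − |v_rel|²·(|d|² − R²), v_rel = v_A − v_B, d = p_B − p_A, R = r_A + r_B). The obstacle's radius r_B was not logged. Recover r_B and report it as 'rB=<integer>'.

m = 4500
d = (-2, -10);  v_rel = (0, -10),  |v_rel|² = 100
v_rel×d = (0)·(-10) − (-10)·(-2) = -20
since m = R²·100 − (-20)²:  R² = (400 + 4500) / 100 = 49
R = √49 = 7  ⇒  r_B = 7 − 3 = 4

rB=4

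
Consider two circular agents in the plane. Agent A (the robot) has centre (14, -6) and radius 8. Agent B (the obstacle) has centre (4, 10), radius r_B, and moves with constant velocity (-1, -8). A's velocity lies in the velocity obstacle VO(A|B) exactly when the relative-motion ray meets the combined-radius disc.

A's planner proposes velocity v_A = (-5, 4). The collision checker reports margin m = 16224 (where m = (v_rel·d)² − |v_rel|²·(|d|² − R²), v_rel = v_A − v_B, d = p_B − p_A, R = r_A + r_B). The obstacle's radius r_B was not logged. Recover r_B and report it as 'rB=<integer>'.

m = 16224
d = (-10, 16);  v_rel = (-4, 12),  |v_rel|² = 160
v_rel×d = (-4)·(16) − (12)·(-10) = 56
since m = R²·160 − 56²:  R² = (3136 + 16224) / 160 = 121
R = √121 = 11  ⇒  r_B = 11 − 8 = 3

rB=3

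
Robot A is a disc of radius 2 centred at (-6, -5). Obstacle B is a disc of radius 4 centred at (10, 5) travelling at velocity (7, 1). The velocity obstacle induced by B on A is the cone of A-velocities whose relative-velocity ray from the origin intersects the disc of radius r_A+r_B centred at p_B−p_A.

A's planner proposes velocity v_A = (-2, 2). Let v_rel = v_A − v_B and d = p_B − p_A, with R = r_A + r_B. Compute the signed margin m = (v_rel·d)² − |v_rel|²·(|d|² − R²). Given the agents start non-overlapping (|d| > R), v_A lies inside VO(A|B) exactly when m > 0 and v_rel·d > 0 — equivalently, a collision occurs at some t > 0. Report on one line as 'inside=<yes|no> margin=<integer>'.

d = (16, 10),  |d|² = 356;  R = 2+4 = 6,  c = 356−6² = 320
v_rel = (-9, 1),  |v_rel|² = 82;  v_rel·d = (-9)·(16) + (1)·(10) = -134
82·t² + 268·t + 320 = 0  ⇒  m = (-134)² − 82·320 = -8284
m = -8284 < 0,  v_rel·d = -134 < 0  ⇒  outside

inside=no margin=-8284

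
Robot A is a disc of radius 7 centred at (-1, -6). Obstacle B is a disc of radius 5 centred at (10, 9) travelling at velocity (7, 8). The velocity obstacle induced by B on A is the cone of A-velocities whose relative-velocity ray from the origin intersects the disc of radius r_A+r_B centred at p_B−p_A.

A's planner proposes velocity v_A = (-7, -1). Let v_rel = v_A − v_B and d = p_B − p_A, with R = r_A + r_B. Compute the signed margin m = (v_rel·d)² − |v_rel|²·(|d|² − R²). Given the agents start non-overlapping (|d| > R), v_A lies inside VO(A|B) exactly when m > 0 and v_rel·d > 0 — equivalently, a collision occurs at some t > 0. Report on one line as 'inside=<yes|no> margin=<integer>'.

d = (11, 15),  |d|² = 346;  R = 7+5 = 12,  c = 346−12² = 202
v_rel = (-14, -9),  |v_rel|² = 277;  v_rel·d = (-14)·(11) + (-9)·(15) = -289
277·t² + 578·t + 202 = 0  ⇒  m = (-289)² − 277·202 = 27567
m = 27567 > 0,  v_rel·d = -289 < 0  ⇒  outside

inside=no margin=27567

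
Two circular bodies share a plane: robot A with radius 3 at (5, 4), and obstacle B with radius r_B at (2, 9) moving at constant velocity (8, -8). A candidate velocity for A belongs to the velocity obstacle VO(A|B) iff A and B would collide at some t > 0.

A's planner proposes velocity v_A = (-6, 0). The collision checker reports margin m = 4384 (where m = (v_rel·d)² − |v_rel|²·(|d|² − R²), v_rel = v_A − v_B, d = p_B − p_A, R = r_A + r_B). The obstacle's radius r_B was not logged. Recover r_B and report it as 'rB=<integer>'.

m = 4384
d = (-3, 5);  v_rel = (-14, 8),  |v_rel|² = 260
v_rel×d = (-14)·(5) − (8)·(-3) = -46
since m = R²·260 − (-46)²:  R² = (2116 + 4384) / 260 = 25
R = √25 = 5  ⇒  r_B = 5 − 3 = 2

rB=2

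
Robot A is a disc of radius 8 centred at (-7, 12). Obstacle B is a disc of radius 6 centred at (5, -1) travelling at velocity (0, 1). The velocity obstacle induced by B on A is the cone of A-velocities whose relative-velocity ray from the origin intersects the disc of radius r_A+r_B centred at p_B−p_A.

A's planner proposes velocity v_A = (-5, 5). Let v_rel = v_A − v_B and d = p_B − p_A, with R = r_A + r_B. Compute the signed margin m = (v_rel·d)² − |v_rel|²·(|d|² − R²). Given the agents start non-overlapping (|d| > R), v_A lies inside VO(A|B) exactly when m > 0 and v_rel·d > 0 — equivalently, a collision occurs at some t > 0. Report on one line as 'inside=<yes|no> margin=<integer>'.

d = (12, -13),  |d|² = 313;  R = 8+6 = 14,  c = 313−14² = 117
v_rel = (-5, 4),  |v_rel|² = 41;  v_rel·d = (-5)·(12) + (4)·(-13) = -112
41·t² + 224·t + 117 = 0  ⇒  m = (-112)² − 41·117 = 7747
m = 7747 > 0,  v_rel·d = -112 < 0  ⇒  outside

inside=no margin=7747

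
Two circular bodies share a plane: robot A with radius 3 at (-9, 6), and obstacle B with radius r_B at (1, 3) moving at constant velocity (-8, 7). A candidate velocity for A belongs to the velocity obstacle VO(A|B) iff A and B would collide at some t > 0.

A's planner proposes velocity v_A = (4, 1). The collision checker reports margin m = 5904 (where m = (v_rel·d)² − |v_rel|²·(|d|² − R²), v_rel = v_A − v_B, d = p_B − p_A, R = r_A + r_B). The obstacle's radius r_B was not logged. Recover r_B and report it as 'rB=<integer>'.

m = 5904
d = (10, -3);  v_rel = (12, -6),  |v_rel|² = 180
v_rel×d = (12)·(-3) − (-6)·(10) = 24
since m = R²·180 − 24²:  R² = (576 + 5904) / 180 = 36
R = √36 = 6  ⇒  r_B = 6 − 3 = 3

rB=3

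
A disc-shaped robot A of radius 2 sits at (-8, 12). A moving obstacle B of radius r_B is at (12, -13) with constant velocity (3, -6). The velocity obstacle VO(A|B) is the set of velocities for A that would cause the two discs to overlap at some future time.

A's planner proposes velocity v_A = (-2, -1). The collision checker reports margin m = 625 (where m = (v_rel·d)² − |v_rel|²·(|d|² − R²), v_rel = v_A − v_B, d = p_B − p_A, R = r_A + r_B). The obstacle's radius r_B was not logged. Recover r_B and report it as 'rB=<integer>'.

m = 625
d = (20, -25);  v_rel = (-5, 5),  |v_rel|² = 50
v_rel×d = (-5)·(-25) − (5)·(20) = 25
since m = R²·50 − 25²:  R² = (625 + 625) / 50 = 25
R = √25 = 5  ⇒  r_B = 5 − 2 = 3

rB=3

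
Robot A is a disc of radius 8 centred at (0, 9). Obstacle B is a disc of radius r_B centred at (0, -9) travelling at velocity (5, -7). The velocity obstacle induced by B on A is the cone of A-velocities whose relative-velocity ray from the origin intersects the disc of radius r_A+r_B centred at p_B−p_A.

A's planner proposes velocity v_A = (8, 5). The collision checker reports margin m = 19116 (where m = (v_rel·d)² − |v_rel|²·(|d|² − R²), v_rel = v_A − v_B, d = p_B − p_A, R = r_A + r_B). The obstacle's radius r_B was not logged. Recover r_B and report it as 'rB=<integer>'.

m = 19116
d = (0, -18);  v_rel = (3, 12),  |v_rel|² = 153
v_rel×d = (3)·(-18) − (12)·(0) = -54
since m = R²·153 − (-54)²:  R² = (2916 + 19116) / 153 = 144
R = √144 = 12  ⇒  r_B = 12 − 8 = 4

rB=4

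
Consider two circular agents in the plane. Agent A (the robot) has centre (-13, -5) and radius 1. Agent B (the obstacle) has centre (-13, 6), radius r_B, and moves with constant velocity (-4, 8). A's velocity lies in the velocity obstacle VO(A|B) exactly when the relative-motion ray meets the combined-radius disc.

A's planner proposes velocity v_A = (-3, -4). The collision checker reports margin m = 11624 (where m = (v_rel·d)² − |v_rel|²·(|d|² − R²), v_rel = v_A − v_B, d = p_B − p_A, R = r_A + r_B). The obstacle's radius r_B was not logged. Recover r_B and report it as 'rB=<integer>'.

m = 11624
d = (0, 11);  v_rel = (1, -12),  |v_rel|² = 145
v_rel×d = (1)·(11) − (-12)·(0) = 11
since m = R²·145 − 11²:  R² = (121 + 11624) / 145 = 81
R = √81 = 9  ⇒  r_B = 9 − 1 = 8

rB=8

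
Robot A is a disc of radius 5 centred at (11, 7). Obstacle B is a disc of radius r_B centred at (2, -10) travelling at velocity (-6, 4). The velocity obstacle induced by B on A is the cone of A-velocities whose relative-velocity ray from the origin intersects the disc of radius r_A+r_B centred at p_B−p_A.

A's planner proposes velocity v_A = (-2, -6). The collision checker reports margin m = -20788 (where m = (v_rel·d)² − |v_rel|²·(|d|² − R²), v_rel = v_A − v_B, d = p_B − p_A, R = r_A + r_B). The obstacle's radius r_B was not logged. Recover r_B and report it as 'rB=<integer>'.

m = -20788
d = (-9, -17);  v_rel = (4, -10),  |v_rel|² = 116
v_rel×d = (4)·(-17) − (-10)·(-9) = -158
since m = R²·116 − (-158)²:  R² = (24964 + -20788) / 116 = 36
R = √36 = 6  ⇒  r_B = 6 − 5 = 1

rB=1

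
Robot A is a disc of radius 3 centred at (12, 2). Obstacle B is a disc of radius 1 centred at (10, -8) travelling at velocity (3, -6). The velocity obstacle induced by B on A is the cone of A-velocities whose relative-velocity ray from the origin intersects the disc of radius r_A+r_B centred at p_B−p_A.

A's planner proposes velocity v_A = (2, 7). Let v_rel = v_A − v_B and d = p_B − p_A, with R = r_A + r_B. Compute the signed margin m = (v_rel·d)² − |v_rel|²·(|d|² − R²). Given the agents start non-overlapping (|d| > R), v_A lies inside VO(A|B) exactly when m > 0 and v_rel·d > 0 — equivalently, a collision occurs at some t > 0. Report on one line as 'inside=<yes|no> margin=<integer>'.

d = (-2, -10),  |d|² = 104;  R = 3+1 = 4,  c = 104−4² = 88
v_rel = (-1, 13),  |v_rel|² = 170;  v_rel·d = (-1)·(-2) + (13)·(-10) = -128
170·t² + 256·t + 88 = 0  ⇒  m = (-128)² − 170·88 = 1424
m = 1424 > 0,  v_rel·d = -128 < 0  ⇒  outside

inside=no margin=1424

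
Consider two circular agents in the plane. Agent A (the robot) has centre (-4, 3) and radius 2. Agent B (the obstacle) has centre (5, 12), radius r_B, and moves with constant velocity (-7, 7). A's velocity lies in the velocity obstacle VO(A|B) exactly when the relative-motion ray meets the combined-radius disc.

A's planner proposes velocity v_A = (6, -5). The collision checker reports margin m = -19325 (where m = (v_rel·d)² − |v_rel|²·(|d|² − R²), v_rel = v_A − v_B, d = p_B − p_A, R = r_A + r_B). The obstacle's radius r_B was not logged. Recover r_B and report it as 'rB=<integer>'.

m = -19325
d = (9, 9);  v_rel = (13, -12),  |v_rel|² = 313
v_rel×d = (13)·(9) − (-12)·(9) = 225
since m = R²·313 − 225²:  R² = (50625 + -19325) / 313 = 100
R = √100 = 10  ⇒  r_B = 10 − 2 = 8

rB=8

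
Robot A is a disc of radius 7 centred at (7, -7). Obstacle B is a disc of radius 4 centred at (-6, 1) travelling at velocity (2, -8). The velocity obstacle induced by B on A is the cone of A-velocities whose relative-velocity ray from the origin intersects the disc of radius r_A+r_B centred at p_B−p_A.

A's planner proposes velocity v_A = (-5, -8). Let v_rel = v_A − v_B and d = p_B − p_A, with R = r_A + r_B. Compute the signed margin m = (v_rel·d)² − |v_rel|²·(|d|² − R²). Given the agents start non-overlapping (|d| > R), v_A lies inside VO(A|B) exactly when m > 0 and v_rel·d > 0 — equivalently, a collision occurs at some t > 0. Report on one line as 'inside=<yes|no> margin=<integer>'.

d = (-13, 8),  |d|² = 233;  R = 7+4 = 11,  c = 233−11² = 112
v_rel = (-7, 0),  |v_rel|² = 49;  v_rel·d = (-7)·(-13) + (0)·(8) = 91
49·t² − 182·t + 112 = 0  ⇒  m = 91² − 49·112 = 2793
m = 2793 > 0,  v_rel·d = 91 > 0  ⇒  inside

inside=yes margin=2793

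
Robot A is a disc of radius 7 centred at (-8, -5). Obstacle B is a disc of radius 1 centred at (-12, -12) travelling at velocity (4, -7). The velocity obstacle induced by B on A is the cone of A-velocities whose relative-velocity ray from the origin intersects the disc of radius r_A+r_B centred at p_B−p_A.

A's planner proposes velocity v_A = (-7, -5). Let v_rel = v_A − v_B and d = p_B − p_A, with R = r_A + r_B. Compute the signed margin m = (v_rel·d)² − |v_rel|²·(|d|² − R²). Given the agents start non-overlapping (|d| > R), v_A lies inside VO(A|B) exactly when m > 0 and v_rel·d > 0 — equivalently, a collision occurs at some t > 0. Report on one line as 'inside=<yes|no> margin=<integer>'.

d = (-4, -7),  |d|² = 65;  R = 7+1 = 8,  c = 65−8² = 1
v_rel = (-11, 2),  |v_rel|² = 125;  v_rel·d = (-11)·(-4) + (2)·(-7) = 30
125·t² − 60·t + 1 = 0  ⇒  m = 30² − 125·1 = 775
m = 775 > 0,  v_rel·d = 30 > 0  ⇒  inside

inside=yes margin=775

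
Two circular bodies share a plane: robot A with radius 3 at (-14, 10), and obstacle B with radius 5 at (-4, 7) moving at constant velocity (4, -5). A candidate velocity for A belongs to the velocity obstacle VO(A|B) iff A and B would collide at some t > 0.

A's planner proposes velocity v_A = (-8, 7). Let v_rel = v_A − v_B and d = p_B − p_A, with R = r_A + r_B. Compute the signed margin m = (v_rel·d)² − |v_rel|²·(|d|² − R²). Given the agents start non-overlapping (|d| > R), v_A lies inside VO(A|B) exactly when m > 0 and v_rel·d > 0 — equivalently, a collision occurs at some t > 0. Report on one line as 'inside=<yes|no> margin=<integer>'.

d = (10, -3),  |d|² = 109;  R = 3+5 = 8,  c = 109−8² = 45
v_rel = (-12, 12),  |v_rel|² = 288;  v_rel·d = (-12)·(10) + (12)·(-3) = -156
288·t² + 312·t + 45 = 0  ⇒  m = (-156)² − 288·45 = 11376
m = 11376 > 0,  v_rel·d = -156 < 0  ⇒  outside

inside=no margin=11376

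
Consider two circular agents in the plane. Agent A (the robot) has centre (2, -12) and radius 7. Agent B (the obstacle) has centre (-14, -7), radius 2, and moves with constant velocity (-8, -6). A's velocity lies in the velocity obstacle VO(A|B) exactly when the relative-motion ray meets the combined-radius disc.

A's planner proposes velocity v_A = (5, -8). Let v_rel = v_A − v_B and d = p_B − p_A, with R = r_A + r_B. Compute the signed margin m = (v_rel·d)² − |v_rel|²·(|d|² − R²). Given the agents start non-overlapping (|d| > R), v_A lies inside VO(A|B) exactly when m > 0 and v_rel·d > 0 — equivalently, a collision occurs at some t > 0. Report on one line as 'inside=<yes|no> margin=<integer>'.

d = (-16, 5),  |d|² = 281;  R = 7+2 = 9,  c = 281−9² = 200
v_rel = (13, -2),  |v_rel|² = 173;  v_rel·d = (13)·(-16) + (-2)·(5) = -218
173·t² + 436·t + 200 = 0  ⇒  m = (-218)² − 173·200 = 12924
m = 12924 > 0,  v_rel·d = -218 < 0  ⇒  outside

inside=no margin=12924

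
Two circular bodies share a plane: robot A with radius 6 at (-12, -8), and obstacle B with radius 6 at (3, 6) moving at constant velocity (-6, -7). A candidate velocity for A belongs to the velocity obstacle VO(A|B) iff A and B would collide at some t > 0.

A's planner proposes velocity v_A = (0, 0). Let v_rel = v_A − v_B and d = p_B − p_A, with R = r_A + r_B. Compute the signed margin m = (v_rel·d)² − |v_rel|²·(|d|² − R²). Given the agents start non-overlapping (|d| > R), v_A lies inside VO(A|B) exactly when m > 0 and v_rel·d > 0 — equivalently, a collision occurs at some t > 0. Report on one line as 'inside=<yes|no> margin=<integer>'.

d = (15, 14),  |d|² = 421;  R = 6+6 = 12,  c = 421−12² = 277
v_rel = (6, 7),  |v_rel|² = 85;  v_rel·d = (6)·(15) + (7)·(14) = 188
85·t² − 376·t + 277 = 0  ⇒  m = 188² − 85·277 = 11799
m = 11799 > 0,  v_rel·d = 188 > 0  ⇒  inside

inside=yes margin=11799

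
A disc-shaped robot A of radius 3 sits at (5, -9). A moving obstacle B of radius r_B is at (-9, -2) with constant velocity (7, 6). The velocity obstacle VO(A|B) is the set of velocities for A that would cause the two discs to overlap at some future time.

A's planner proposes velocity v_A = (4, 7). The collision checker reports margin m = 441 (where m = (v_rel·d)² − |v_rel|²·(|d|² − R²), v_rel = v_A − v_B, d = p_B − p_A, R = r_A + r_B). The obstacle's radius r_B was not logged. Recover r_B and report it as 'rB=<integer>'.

m = 441
d = (-14, 7);  v_rel = (-3, 1),  |v_rel|² = 10
v_rel×d = (-3)·(7) − (1)·(-14) = -7
since m = R²·10 − (-7)²:  R² = (49 + 441) / 10 = 49
R = √49 = 7  ⇒  r_B = 7 − 3 = 4

rB=4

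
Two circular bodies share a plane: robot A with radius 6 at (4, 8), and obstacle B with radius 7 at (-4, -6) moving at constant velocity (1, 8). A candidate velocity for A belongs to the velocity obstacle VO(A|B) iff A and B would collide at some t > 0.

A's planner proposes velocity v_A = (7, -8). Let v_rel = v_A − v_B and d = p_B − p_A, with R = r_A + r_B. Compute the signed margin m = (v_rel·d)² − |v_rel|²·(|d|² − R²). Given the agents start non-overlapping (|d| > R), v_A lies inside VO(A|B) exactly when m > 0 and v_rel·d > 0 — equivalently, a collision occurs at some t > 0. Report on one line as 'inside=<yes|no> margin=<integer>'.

d = (-8, -14),  |d|² = 260;  R = 6+7 = 13,  c = 260−13² = 91
v_rel = (6, -16),  |v_rel|² = 292;  v_rel·d = (6)·(-8) + (-16)·(-14) = 176
292·t² − 352·t + 91 = 0  ⇒  m = 176² − 292·91 = 4404
m = 4404 > 0,  v_rel·d = 176 > 0  ⇒  inside

inside=yes margin=4404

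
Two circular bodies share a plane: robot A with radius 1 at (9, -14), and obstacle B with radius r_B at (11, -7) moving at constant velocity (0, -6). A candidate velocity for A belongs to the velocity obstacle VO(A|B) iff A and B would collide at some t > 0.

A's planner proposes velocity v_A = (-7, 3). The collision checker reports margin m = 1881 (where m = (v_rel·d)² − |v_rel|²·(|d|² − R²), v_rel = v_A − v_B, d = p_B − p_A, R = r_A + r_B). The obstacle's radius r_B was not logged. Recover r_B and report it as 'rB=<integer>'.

m = 1881
d = (2, 7);  v_rel = (-7, 9),  |v_rel|² = 130
v_rel×d = (-7)·(7) − (9)·(2) = -67
since m = R²·130 − (-67)²:  R² = (4489 + 1881) / 130 = 49
R = √49 = 7  ⇒  r_B = 7 − 1 = 6

rB=6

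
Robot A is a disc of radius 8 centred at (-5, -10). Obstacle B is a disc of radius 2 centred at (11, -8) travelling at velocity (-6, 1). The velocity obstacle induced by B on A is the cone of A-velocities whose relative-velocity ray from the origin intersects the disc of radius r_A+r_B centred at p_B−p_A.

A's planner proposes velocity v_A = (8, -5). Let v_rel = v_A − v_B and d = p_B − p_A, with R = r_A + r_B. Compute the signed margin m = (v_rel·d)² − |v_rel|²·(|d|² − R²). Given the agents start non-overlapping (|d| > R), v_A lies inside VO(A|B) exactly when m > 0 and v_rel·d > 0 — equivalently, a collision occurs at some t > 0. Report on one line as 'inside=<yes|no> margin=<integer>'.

d = (16, 2),  |d|² = 260;  R = 8+2 = 10,  c = 260−10² = 160
v_rel = (14, -6),  |v_rel|² = 232;  v_rel·d = (14)·(16) + (-6)·(2) = 212
232·t² − 424·t + 160 = 0  ⇒  m = 212² − 232·160 = 7824
m = 7824 > 0,  v_rel·d = 212 > 0  ⇒  inside

inside=yes margin=7824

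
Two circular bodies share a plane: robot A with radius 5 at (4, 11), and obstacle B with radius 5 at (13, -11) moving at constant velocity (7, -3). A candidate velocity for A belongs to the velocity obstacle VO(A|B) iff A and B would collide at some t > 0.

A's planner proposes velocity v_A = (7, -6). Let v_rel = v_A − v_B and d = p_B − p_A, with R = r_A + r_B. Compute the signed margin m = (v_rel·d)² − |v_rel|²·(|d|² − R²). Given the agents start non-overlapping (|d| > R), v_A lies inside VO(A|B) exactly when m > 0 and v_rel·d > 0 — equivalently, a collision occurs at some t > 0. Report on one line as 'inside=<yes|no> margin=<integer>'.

d = (9, -22),  |d|² = 565;  R = 5+5 = 10,  c = 565−10² = 465
v_rel = (0, -3),  |v_rel|² = 9;  v_rel·d = (0)·(9) + (-3)·(-22) = 66
9·t² − 132·t + 465 = 0  ⇒  m = 66² − 9·465 = 171
m = 171 > 0,  v_rel·d = 66 > 0  ⇒  inside

inside=yes margin=171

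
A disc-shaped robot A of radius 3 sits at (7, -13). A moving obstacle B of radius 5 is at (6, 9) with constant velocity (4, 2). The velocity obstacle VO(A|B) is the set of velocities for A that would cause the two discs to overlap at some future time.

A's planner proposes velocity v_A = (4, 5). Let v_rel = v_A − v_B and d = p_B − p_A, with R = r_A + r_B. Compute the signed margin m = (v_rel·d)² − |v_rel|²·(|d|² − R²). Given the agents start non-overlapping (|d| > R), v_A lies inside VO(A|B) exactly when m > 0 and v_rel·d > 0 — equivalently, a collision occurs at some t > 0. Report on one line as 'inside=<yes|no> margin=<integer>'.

d = (-1, 22),  |d|² = 485;  R = 3+5 = 8,  c = 485−8² = 421
v_rel = (0, 3),  |v_rel|² = 9;  v_rel·d = (0)·(-1) + (3)·(22) = 66
9·t² − 132·t + 421 = 0  ⇒  m = 66² − 9·421 = 567
m = 567 > 0,  v_rel·d = 66 > 0  ⇒  inside

inside=yes margin=567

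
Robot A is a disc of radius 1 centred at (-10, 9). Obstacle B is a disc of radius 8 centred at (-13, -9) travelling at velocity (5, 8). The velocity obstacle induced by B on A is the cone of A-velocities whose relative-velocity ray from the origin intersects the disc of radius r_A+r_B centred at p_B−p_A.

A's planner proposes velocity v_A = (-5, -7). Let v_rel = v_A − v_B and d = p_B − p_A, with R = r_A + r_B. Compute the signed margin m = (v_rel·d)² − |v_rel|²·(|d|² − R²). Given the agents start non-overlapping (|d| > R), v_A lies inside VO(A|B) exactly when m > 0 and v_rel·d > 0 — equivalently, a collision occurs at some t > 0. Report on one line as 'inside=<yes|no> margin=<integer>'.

d = (-3, -18),  |d|² = 333;  R = 1+8 = 9,  c = 333−9² = 252
v_rel = (-10, -15),  |v_rel|² = 325;  v_rel·d = (-10)·(-3) + (-15)·(-18) = 300
325·t² − 600·t + 252 = 0  ⇒  m = 300² − 325·252 = 8100
m = 8100 > 0,  v_rel·d = 300 > 0  ⇒  inside

inside=yes margin=8100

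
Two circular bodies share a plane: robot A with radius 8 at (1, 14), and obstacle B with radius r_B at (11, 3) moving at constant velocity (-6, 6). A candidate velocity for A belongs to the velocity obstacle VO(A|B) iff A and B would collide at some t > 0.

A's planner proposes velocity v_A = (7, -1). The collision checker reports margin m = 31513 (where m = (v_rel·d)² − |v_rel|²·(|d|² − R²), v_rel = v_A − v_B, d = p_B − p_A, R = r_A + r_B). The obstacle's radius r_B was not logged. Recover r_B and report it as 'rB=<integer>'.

m = 31513
d = (10, -11);  v_rel = (13, -7),  |v_rel|² = 218
v_rel×d = (13)·(-11) − (-7)·(10) = -73
since m = R²·218 − (-73)²:  R² = (5329 + 31513) / 218 = 169
R = √169 = 13  ⇒  r_B = 13 − 8 = 5

rB=5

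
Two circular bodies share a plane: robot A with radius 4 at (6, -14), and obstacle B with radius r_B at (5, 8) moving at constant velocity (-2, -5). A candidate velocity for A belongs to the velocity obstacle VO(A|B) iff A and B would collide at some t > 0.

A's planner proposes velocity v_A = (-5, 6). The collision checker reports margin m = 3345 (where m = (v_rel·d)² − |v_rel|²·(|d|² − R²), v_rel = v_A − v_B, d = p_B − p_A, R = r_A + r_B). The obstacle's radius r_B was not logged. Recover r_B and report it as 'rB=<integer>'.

m = 3345
d = (-1, 22);  v_rel = (-3, 11),  |v_rel|² = 130
v_rel×d = (-3)·(22) − (11)·(-1) = -55
since m = R²·130 − (-55)²:  R² = (3025 + 3345) / 130 = 49
R = √49 = 7  ⇒  r_B = 7 − 4 = 3

rB=3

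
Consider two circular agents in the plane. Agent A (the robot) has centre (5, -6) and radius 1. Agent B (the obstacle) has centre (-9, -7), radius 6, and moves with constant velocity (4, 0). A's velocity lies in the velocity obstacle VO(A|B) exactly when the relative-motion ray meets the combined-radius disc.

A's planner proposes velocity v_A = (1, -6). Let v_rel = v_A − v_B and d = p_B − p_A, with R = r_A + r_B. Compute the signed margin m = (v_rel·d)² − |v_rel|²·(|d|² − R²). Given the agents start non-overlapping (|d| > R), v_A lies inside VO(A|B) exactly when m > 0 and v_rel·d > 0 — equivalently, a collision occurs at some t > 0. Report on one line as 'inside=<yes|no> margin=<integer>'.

d = (-14, -1),  |d|² = 197;  R = 1+6 = 7,  c = 197−7² = 148
v_rel = (-3, -6),  |v_rel|² = 45;  v_rel·d = (-3)·(-14) + (-6)·(-1) = 48
45·t² − 96·t + 148 = 0  ⇒  m = 48² − 45·148 = -4356
m = -4356 < 0,  v_rel·d = 48 > 0  ⇒  outside

inside=no margin=-4356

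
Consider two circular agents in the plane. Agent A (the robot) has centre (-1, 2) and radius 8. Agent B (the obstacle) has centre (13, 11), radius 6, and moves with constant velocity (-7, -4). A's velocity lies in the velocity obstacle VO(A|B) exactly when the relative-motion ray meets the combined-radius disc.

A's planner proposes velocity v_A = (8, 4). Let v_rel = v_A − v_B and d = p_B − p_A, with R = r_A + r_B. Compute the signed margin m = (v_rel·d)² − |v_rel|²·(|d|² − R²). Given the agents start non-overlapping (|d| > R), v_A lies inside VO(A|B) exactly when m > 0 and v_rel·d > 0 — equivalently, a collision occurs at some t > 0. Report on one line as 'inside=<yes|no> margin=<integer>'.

d = (14, 9),  |d|² = 277;  R = 8+6 = 14,  c = 277−14² = 81
v_rel = (15, 8),  |v_rel|² = 289;  v_rel·d = (15)·(14) + (8)·(9) = 282
289·t² − 564·t + 81 = 0  ⇒  m = 282² − 289·81 = 56115
m = 56115 > 0,  v_rel·d = 282 > 0  ⇒  inside

inside=yes margin=56115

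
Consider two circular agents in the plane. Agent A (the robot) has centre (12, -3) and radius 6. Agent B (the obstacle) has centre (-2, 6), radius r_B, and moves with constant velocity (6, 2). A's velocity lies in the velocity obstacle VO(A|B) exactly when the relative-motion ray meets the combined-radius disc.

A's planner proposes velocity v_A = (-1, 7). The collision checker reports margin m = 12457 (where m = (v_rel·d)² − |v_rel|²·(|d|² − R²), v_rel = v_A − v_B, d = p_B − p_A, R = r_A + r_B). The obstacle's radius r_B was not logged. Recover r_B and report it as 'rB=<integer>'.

m = 12457
d = (-14, 9);  v_rel = (-7, 5),  |v_rel|² = 74
v_rel×d = (-7)·(9) − (5)·(-14) = 7
since m = R²·74 − 7²:  R² = (49 + 12457) / 74 = 169
R = √169 = 13  ⇒  r_B = 13 − 6 = 7

rB=7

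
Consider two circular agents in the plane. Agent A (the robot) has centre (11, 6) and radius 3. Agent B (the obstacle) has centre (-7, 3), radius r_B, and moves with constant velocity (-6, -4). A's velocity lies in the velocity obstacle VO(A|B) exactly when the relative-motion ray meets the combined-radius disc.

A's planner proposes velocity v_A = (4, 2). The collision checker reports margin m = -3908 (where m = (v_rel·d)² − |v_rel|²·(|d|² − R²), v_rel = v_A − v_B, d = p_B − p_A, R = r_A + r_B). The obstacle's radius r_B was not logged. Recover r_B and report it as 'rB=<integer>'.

m = -3908
d = (-18, -3);  v_rel = (10, 6),  |v_rel|² = 136
v_rel×d = (10)·(-3) − (6)·(-18) = 78
since m = R²·136 − 78²:  R² = (6084 + -3908) / 136 = 16
R = √16 = 4  ⇒  r_B = 4 − 3 = 1

rB=1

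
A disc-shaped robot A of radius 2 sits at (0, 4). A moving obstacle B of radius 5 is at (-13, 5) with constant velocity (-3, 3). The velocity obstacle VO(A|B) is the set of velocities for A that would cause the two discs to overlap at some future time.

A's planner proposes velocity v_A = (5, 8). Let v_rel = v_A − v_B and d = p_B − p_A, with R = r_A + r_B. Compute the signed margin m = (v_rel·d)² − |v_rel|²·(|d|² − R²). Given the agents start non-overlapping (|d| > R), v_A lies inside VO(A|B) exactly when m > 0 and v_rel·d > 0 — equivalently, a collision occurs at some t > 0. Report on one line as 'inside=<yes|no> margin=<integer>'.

d = (-13, 1),  |d|² = 170;  R = 2+5 = 7,  c = 170−7² = 121
v_rel = (8, 5),  |v_rel|² = 89;  v_rel·d = (8)·(-13) + (5)·(1) = -99
89·t² + 198·t + 121 = 0  ⇒  m = (-99)² − 89·121 = -968
m = -968 < 0,  v_rel·d = -99 < 0  ⇒  outside

inside=no margin=-968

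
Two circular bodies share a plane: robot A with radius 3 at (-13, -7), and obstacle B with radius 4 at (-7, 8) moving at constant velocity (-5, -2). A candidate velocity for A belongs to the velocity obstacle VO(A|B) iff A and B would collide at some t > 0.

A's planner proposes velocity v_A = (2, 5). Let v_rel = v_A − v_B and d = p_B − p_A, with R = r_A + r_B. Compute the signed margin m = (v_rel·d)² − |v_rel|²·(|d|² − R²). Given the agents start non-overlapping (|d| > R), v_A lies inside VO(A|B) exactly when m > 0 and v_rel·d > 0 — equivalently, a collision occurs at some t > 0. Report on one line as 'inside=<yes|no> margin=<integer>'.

d = (6, 15),  |d|² = 261;  R = 3+4 = 7,  c = 261−7² = 212
v_rel = (7, 7),  |v_rel|² = 98;  v_rel·d = (7)·(6) + (7)·(15) = 147
98·t² − 294·t + 212 = 0  ⇒  m = 147² − 98·212 = 833
m = 833 > 0,  v_rel·d = 147 > 0  ⇒  inside

inside=yes margin=833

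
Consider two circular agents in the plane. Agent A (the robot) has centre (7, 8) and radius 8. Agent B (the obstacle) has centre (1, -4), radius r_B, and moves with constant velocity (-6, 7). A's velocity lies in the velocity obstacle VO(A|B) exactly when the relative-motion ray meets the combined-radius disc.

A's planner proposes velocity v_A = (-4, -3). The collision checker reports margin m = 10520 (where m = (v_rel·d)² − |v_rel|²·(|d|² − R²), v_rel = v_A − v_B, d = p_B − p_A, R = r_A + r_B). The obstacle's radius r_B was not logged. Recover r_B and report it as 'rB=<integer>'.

m = 10520
d = (-6, -12);  v_rel = (2, -10),  |v_rel|² = 104
v_rel×d = (2)·(-12) − (-10)·(-6) = -84
since m = R²·104 − (-84)²:  R² = (7056 + 10520) / 104 = 169
R = √169 = 13  ⇒  r_B = 13 − 8 = 5

rB=5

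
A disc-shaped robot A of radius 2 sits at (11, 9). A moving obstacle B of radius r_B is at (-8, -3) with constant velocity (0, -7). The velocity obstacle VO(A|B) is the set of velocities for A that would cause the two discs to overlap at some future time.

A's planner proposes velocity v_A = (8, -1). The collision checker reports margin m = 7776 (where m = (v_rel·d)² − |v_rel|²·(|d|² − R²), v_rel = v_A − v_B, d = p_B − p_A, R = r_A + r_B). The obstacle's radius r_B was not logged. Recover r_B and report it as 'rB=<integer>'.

m = 7776
d = (-19, -12);  v_rel = (8, 6),  |v_rel|² = 100
v_rel×d = (8)·(-12) − (6)·(-19) = 18
since m = R²·100 − 18²:  R² = (324 + 7776) / 100 = 81
R = √81 = 9  ⇒  r_B = 9 − 2 = 7

rB=7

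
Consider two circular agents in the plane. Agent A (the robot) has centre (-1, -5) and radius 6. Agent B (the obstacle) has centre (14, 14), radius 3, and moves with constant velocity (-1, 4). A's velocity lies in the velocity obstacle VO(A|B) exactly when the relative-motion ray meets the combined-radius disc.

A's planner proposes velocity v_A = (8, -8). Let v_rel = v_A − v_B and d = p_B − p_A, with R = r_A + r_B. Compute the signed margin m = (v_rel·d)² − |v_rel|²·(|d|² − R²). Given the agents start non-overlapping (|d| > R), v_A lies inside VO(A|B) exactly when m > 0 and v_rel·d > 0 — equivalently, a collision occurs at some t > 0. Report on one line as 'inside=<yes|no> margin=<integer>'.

d = (15, 19),  |d|² = 586;  R = 6+3 = 9,  c = 586−9² = 505
v_rel = (9, -12),  |v_rel|² = 225;  v_rel·d = (9)·(15) + (-12)·(19) = -93
225·t² + 186·t + 505 = 0  ⇒  m = (-93)² − 225·505 = -104976
m = -104976 < 0,  v_rel·d = -93 < 0  ⇒  outside

inside=no margin=-104976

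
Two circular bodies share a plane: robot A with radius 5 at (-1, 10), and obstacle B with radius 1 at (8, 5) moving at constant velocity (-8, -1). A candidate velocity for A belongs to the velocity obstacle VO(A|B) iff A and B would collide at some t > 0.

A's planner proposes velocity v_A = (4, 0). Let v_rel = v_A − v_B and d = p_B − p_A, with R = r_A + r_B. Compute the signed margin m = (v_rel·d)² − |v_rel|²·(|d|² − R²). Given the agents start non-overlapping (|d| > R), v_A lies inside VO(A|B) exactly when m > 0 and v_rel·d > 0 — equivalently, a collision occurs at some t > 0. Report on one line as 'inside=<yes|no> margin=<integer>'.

d = (9, -5),  |d|² = 106;  R = 5+1 = 6,  c = 106−6² = 70
v_rel = (12, 1),  |v_rel|² = 145;  v_rel·d = (12)·(9) + (1)·(-5) = 103
145·t² − 206·t + 70 = 0  ⇒  m = 103² − 145·70 = 459
m = 459 > 0,  v_rel·d = 103 > 0  ⇒  inside

inside=yes margin=459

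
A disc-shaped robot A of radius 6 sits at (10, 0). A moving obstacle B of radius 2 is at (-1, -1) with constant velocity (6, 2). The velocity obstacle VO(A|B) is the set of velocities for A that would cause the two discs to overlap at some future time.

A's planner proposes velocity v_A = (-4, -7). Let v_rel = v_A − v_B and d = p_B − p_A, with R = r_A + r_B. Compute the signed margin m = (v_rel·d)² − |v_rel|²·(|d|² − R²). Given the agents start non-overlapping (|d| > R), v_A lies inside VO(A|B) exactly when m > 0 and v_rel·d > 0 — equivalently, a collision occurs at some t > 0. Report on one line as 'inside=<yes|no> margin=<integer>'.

d = (-11, -1),  |d|² = 122;  R = 6+2 = 8,  c = 122−8² = 58
v_rel = (-10, -9),  |v_rel|² = 181;  v_rel·d = (-10)·(-11) + (-9)·(-1) = 119
181·t² − 238·t + 58 = 0  ⇒  m = 119² − 181·58 = 3663
m = 3663 > 0,  v_rel·d = 119 > 0  ⇒  inside

inside=yes margin=3663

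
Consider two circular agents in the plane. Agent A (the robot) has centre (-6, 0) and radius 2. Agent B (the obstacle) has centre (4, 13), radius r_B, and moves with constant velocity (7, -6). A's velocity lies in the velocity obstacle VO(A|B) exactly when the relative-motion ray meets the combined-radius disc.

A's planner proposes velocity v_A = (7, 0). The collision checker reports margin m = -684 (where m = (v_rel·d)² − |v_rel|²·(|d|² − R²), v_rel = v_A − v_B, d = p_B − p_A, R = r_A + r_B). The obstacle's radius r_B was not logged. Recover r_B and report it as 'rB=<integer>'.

m = -684
d = (10, 13);  v_rel = (0, 6),  |v_rel|² = 36
v_rel×d = (0)·(13) − (6)·(10) = -60
since m = R²·36 − (-60)²:  R² = (3600 + -684) / 36 = 81
R = √81 = 9  ⇒  r_B = 9 − 2 = 7

rB=7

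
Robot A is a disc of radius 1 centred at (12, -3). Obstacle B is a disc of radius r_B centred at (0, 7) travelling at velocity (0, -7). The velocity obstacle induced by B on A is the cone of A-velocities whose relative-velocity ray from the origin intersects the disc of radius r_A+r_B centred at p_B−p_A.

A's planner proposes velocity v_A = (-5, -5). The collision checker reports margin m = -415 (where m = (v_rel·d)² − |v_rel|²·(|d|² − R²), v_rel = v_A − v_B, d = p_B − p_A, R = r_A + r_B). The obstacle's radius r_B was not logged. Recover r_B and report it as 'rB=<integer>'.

m = -415
d = (-12, 10);  v_rel = (-5, 2),  |v_rel|² = 29
v_rel×d = (-5)·(10) − (2)·(-12) = -26
since m = R²·29 − (-26)²:  R² = (676 + -415) / 29 = 9
R = √9 = 3  ⇒  r_B = 3 − 1 = 2

rB=2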